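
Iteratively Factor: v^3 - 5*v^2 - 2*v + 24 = (v + 2)*(v^2 - 7*v + 12) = (v - 4)*(v + 2)*(v - 3)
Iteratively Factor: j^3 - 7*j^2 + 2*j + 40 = (j - 5)*(j^2 - 2*j - 8) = (j - 5)*(j - 4)*(j + 2)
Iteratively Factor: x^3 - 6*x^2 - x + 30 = (x - 3)*(x^2 - 3*x - 10) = (x - 5)*(x - 3)*(x + 2)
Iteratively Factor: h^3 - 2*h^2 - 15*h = (h + 3)*(h^2 - 5*h) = (h - 5)*(h + 3)*(h)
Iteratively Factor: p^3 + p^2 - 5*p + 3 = (p - 1)*(p^2 + 2*p - 3) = (p - 1)*(p + 3)*(p - 1)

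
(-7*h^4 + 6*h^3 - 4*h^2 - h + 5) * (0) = 0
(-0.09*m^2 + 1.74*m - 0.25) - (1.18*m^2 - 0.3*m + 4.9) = -1.27*m^2 + 2.04*m - 5.15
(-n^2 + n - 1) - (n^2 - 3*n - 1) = -2*n^2 + 4*n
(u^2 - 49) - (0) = u^2 - 49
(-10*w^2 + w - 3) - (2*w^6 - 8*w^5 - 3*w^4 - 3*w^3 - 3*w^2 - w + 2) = -2*w^6 + 8*w^5 + 3*w^4 + 3*w^3 - 7*w^2 + 2*w - 5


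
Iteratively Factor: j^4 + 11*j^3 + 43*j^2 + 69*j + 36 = (j + 4)*(j^3 + 7*j^2 + 15*j + 9) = (j + 3)*(j + 4)*(j^2 + 4*j + 3) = (j + 3)^2*(j + 4)*(j + 1)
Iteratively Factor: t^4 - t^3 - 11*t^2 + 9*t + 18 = (t - 2)*(t^3 + t^2 - 9*t - 9) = (t - 2)*(t + 1)*(t^2 - 9) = (t - 2)*(t + 1)*(t + 3)*(t - 3)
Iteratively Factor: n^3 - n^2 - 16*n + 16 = (n + 4)*(n^2 - 5*n + 4) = (n - 1)*(n + 4)*(n - 4)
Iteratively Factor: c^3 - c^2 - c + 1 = (c - 1)*(c^2 - 1) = (c - 1)*(c + 1)*(c - 1)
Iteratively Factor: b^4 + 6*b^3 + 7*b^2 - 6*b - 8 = (b - 1)*(b^3 + 7*b^2 + 14*b + 8) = (b - 1)*(b + 4)*(b^2 + 3*b + 2) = (b - 1)*(b + 1)*(b + 4)*(b + 2)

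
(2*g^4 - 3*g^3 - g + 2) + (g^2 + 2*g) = 2*g^4 - 3*g^3 + g^2 + g + 2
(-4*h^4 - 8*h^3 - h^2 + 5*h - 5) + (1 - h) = -4*h^4 - 8*h^3 - h^2 + 4*h - 4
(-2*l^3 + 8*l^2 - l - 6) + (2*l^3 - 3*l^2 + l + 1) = 5*l^2 - 5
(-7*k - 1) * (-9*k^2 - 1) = 63*k^3 + 9*k^2 + 7*k + 1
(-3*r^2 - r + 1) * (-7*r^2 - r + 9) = 21*r^4 + 10*r^3 - 33*r^2 - 10*r + 9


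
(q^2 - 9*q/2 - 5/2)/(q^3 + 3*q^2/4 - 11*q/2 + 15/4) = 2*(2*q^2 - 9*q - 5)/(4*q^3 + 3*q^2 - 22*q + 15)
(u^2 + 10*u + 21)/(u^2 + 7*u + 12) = (u + 7)/(u + 4)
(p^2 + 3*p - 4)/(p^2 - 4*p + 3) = (p + 4)/(p - 3)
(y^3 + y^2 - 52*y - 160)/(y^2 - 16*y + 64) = (y^2 + 9*y + 20)/(y - 8)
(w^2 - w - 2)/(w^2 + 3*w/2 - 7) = 2*(w + 1)/(2*w + 7)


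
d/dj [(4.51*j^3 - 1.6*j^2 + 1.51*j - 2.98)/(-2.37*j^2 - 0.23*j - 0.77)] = (-10.6887*j^4 - 2.0746*j^3 - 6.4714*j^2 - 11.6612*j - 1.8481)/(5.6169*j^4 + 1.0902*j^3 + 3.7027*j^2 + 0.3542*j + 0.5929)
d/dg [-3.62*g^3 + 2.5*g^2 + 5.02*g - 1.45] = -10.86*g^2 + 5.0*g + 5.02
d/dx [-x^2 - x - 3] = -2*x - 1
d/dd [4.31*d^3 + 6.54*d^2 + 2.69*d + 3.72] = 12.93*d^2 + 13.08*d + 2.69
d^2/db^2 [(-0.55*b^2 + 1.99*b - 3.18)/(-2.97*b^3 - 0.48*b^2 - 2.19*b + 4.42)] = (9.70299*b^6 - 105.321546*b^5 + 298.11969*b^4 + 197.42931*b^3 - 177.982956*b^2 + 245.195784*b + 26.961008)/(26.198073*b^9 + 12.702096*b^8 + 60.006177*b^7 - 98.122158*b^6 + 6.440067*b^5 - 168.642756*b^4 + 156.694959*b^3 - 35.46387*b^2 + 128.354148*b - 86.350888)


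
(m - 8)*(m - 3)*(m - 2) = m^3 - 13*m^2 + 46*m - 48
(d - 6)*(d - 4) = d^2 - 10*d + 24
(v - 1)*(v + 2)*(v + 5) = v^3 + 6*v^2 + 3*v - 10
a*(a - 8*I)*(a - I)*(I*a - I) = I*a^4 + 9*a^3 - I*a^3 - 9*a^2 - 8*I*a^2 + 8*I*a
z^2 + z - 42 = (z - 6)*(z + 7)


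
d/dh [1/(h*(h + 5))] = (-2*h - 5)/(h^2*(h^2 + 10*h + 25))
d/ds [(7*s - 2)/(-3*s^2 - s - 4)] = (-21*s^2 - 7*s + (6*s + 1)*(7*s - 2) - 28)/(3*s^2 + s + 4)^2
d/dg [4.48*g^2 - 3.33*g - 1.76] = 8.96*g - 3.33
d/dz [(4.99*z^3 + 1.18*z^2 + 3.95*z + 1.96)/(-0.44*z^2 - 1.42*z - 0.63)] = (-2.1956*z^4 - 14.1716*z^3 - 9.3687*z^2 + 0.238*z + 0.2947)/(0.1936*z^4 + 1.2496*z^3 + 2.5708*z^2 + 1.7892*z + 0.3969)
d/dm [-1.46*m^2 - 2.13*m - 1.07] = -2.92*m - 2.13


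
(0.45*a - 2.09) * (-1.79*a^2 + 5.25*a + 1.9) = -0.8055*a^3 + 6.1036*a^2 - 10.1175*a - 3.971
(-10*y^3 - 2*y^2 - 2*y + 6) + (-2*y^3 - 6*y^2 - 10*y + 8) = -12*y^3 - 8*y^2 - 12*y + 14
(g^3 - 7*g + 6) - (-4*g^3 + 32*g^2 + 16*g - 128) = 5*g^3 - 32*g^2 - 23*g + 134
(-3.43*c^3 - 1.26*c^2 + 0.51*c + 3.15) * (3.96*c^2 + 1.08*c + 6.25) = -13.5828*c^5 - 8.694*c^4 - 20.7787*c^3 + 5.1498*c^2 + 6.5895*c + 19.6875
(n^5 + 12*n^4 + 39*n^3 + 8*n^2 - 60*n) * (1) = n^5 + 12*n^4 + 39*n^3 + 8*n^2 - 60*n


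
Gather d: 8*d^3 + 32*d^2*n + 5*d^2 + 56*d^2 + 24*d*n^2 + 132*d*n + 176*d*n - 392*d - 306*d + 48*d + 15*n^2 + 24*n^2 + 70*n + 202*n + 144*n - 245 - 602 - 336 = 8*d^3 + d^2*(32*n + 61) + d*(24*n^2 + 308*n - 650) + 39*n^2 + 416*n - 1183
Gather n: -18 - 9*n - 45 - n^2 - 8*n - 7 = -n^2 - 17*n - 70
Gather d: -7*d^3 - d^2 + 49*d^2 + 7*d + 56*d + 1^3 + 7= -7*d^3 + 48*d^2 + 63*d + 8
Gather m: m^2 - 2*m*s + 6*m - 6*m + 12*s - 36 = m^2 - 2*m*s + 12*s - 36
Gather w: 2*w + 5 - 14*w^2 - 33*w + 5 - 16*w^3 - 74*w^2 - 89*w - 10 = -16*w^3 - 88*w^2 - 120*w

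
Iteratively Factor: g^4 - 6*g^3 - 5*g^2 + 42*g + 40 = (g + 2)*(g^3 - 8*g^2 + 11*g + 20) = (g - 5)*(g + 2)*(g^2 - 3*g - 4) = (g - 5)*(g + 1)*(g + 2)*(g - 4)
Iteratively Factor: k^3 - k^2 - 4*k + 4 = (k - 1)*(k^2 - 4) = (k - 2)*(k - 1)*(k + 2)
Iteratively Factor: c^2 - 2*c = (c - 2)*(c)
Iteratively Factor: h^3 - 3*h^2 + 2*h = (h - 2)*(h^2 - h) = (h - 2)*(h - 1)*(h)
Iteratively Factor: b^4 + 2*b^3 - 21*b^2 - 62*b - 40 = (b + 4)*(b^3 - 2*b^2 - 13*b - 10) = (b - 5)*(b + 4)*(b^2 + 3*b + 2) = (b - 5)*(b + 2)*(b + 4)*(b + 1)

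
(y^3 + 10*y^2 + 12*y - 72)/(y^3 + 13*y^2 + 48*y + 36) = (y - 2)/(y + 1)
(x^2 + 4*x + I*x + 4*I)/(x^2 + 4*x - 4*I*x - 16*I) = (x + I)/(x - 4*I)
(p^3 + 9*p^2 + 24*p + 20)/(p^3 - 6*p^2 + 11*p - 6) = (p^3 + 9*p^2 + 24*p + 20)/(p^3 - 6*p^2 + 11*p - 6)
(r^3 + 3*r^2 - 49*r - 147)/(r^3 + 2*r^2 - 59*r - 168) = (r - 7)/(r - 8)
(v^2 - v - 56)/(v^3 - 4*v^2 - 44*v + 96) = (v + 7)/(v^2 + 4*v - 12)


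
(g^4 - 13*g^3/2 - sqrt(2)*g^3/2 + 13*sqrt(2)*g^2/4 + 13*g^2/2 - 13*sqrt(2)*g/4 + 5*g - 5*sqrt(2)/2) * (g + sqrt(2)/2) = g^5 - 13*g^4/2 + 6*g^3 + 33*g^2/4 - 13*g/4 - 5/2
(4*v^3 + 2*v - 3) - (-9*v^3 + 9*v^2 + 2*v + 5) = 13*v^3 - 9*v^2 - 8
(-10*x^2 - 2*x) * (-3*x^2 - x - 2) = 30*x^4 + 16*x^3 + 22*x^2 + 4*x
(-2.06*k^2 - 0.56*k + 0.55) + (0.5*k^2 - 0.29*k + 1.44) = -1.56*k^2 - 0.85*k + 1.99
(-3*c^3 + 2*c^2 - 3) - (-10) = -3*c^3 + 2*c^2 + 7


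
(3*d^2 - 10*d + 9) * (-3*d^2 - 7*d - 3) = -9*d^4 + 9*d^3 + 34*d^2 - 33*d - 27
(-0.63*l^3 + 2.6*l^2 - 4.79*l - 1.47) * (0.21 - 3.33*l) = 2.0979*l^4 - 8.7903*l^3 + 16.4967*l^2 + 3.8892*l - 0.3087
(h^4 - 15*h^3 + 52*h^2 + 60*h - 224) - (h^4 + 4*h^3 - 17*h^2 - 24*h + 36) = -19*h^3 + 69*h^2 + 84*h - 260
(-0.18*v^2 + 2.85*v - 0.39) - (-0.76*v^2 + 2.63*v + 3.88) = 0.58*v^2 + 0.22*v - 4.27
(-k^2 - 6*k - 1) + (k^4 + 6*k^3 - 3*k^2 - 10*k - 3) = k^4 + 6*k^3 - 4*k^2 - 16*k - 4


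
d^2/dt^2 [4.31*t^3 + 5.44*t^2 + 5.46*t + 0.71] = 25.86*t + 10.88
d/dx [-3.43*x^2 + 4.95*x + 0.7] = 4.95 - 6.86*x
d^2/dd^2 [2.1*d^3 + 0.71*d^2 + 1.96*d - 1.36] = 12.6*d + 1.42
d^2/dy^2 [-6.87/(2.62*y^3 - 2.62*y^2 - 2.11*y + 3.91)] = ((107.9964*y - 35.9988)*(2.62*y^3 - 2.62*y^2 - 2.11*y + 3.91) - 6.87*(-15.72*y^2 + 10.48*y + 4.22)*(-7.86*y^2 + 5.24*y + 2.11))/(2.62*y^3 - 2.62*y^2 - 2.11*y + 3.91)^3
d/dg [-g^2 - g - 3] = -2*g - 1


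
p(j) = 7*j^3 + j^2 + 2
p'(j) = 21*j^2 + 2*j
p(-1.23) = -9.51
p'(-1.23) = 29.31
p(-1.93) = -44.60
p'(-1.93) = 74.36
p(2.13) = 74.18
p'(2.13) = 99.53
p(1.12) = 13.09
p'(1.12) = 28.58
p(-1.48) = -18.50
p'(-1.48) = 43.04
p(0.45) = 2.84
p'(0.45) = 5.15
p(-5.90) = -1400.84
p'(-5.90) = 719.21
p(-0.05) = 2.00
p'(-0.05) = -0.05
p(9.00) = 5186.00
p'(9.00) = 1719.00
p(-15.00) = -23398.00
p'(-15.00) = 4695.00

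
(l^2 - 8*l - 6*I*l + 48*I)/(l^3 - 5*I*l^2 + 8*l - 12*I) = (l - 8)/(l^2 + I*l + 2)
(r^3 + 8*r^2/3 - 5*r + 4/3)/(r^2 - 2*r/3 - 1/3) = (3*r^2 + 11*r - 4)/(3*r + 1)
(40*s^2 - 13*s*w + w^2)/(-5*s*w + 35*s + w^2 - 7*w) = (-8*s + w)/(w - 7)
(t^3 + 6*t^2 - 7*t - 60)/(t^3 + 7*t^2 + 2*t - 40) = (t - 3)/(t - 2)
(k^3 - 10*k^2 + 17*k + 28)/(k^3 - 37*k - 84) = (k^2 - 3*k - 4)/(k^2 + 7*k + 12)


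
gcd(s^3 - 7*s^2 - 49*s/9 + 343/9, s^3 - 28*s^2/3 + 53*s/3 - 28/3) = s - 7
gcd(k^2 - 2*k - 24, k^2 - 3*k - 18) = k - 6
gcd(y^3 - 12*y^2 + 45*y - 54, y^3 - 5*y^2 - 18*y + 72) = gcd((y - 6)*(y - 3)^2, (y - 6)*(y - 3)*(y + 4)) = y^2 - 9*y + 18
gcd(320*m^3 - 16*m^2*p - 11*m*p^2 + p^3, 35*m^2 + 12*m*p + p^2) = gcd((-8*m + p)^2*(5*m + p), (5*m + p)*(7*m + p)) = 5*m + p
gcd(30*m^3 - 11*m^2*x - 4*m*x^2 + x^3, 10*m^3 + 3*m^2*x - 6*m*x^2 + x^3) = 10*m^2 - 7*m*x + x^2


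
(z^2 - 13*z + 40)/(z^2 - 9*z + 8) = (z - 5)/(z - 1)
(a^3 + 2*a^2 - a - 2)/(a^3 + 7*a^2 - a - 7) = (a + 2)/(a + 7)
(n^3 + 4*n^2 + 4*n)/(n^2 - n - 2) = n*(n^2 + 4*n + 4)/(n^2 - n - 2)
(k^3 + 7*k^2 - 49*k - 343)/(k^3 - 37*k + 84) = (k^2 - 49)/(k^2 - 7*k + 12)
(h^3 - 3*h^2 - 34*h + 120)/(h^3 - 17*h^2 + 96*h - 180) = (h^2 + 2*h - 24)/(h^2 - 12*h + 36)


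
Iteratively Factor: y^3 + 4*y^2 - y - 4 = (y + 1)*(y^2 + 3*y - 4) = (y - 1)*(y + 1)*(y + 4)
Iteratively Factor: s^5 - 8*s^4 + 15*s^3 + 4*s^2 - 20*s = (s + 1)*(s^4 - 9*s^3 + 24*s^2 - 20*s) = s*(s + 1)*(s^3 - 9*s^2 + 24*s - 20) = s*(s - 5)*(s + 1)*(s^2 - 4*s + 4) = s*(s - 5)*(s - 2)*(s + 1)*(s - 2)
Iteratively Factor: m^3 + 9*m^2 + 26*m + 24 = (m + 3)*(m^2 + 6*m + 8) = (m + 3)*(m + 4)*(m + 2)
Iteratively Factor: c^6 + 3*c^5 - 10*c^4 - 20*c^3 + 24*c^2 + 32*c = (c)*(c^5 + 3*c^4 - 10*c^3 - 20*c^2 + 24*c + 32) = c*(c + 1)*(c^4 + 2*c^3 - 12*c^2 - 8*c + 32) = c*(c + 1)*(c + 2)*(c^3 - 12*c + 16) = c*(c + 1)*(c + 2)*(c + 4)*(c^2 - 4*c + 4) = c*(c - 2)*(c + 1)*(c + 2)*(c + 4)*(c - 2)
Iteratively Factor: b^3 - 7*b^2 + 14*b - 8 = (b - 1)*(b^2 - 6*b + 8) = (b - 4)*(b - 1)*(b - 2)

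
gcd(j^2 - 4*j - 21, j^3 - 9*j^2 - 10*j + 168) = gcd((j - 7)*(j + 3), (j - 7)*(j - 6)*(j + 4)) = j - 7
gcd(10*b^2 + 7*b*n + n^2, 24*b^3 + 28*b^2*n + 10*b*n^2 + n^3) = 2*b + n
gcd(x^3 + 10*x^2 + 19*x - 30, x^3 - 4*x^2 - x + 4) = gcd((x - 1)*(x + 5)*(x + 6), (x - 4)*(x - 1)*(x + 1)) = x - 1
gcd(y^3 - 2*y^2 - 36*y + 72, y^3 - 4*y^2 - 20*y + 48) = y^2 - 8*y + 12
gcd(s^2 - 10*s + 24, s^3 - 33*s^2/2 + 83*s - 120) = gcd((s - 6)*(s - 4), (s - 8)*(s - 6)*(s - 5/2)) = s - 6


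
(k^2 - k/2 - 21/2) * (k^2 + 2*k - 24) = k^4 + 3*k^3/2 - 71*k^2/2 - 9*k + 252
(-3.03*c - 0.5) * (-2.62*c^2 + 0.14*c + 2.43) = 7.9386*c^3 + 0.8858*c^2 - 7.4329*c - 1.215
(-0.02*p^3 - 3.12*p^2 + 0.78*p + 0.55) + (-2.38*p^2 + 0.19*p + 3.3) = -0.02*p^3 - 5.5*p^2 + 0.97*p + 3.85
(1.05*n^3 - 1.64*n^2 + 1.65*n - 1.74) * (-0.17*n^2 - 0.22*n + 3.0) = -0.1785*n^5 + 0.0478*n^4 + 3.2303*n^3 - 4.9872*n^2 + 5.3328*n - 5.22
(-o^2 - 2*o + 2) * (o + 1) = -o^3 - 3*o^2 + 2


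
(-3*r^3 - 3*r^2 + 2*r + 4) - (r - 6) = -3*r^3 - 3*r^2 + r + 10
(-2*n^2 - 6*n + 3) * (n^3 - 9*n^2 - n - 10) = -2*n^5 + 12*n^4 + 59*n^3 - n^2 + 57*n - 30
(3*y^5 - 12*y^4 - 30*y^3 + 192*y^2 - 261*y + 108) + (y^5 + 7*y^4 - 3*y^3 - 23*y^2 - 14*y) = 4*y^5 - 5*y^4 - 33*y^3 + 169*y^2 - 275*y + 108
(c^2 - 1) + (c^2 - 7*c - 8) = 2*c^2 - 7*c - 9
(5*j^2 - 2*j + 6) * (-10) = -50*j^2 + 20*j - 60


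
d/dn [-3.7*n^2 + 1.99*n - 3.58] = 1.99 - 7.4*n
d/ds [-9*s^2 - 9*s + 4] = -18*s - 9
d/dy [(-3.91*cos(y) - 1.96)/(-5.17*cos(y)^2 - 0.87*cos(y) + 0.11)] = (20.2147*cos(y)^2 + 20.2664*cos(y) + 2.1353)*sin(y)/(26.7289*cos(y)^4 + 8.9958*cos(y)^3 - 0.3805*cos(y)^2 - 0.1914*cos(y) + 0.0121)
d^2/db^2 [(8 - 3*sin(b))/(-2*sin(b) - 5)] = 31*(2*sin(b)^2 - 5*sin(b) - 4)/(2*sin(b) + 5)^3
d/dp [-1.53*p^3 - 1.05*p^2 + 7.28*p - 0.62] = -4.59*p^2 - 2.1*p + 7.28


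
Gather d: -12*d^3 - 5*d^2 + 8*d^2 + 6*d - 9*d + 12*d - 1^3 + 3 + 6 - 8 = -12*d^3 + 3*d^2 + 9*d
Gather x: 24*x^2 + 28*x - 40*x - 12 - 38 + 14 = 24*x^2 - 12*x - 36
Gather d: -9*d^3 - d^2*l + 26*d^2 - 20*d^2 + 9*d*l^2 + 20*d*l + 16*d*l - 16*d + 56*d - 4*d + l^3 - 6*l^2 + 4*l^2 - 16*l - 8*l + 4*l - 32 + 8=-9*d^3 + d^2*(6 - l) + d*(9*l^2 + 36*l + 36) + l^3 - 2*l^2 - 20*l - 24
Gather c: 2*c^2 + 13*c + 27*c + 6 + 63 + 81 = 2*c^2 + 40*c + 150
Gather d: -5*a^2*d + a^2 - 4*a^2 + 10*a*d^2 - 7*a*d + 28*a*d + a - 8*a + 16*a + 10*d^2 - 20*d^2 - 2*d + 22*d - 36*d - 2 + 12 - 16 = -3*a^2 + 9*a + d^2*(10*a - 10) + d*(-5*a^2 + 21*a - 16) - 6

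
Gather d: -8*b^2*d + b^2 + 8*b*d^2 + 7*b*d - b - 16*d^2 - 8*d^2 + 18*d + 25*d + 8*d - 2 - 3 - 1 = b^2 - b + d^2*(8*b - 24) + d*(-8*b^2 + 7*b + 51) - 6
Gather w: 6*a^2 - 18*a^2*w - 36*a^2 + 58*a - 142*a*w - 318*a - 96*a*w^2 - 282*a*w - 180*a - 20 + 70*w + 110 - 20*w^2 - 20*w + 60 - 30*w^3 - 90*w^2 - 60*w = -30*a^2 - 440*a - 30*w^3 + w^2*(-96*a - 110) + w*(-18*a^2 - 424*a - 10) + 150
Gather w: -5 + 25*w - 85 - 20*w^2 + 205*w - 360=-20*w^2 + 230*w - 450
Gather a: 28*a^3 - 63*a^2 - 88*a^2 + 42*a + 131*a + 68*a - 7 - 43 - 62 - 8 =28*a^3 - 151*a^2 + 241*a - 120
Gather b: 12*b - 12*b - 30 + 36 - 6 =0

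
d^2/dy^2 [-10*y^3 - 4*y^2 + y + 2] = -60*y - 8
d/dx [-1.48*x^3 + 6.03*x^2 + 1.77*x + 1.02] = -4.44*x^2 + 12.06*x + 1.77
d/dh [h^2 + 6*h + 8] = 2*h + 6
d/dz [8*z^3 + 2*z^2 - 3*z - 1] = 24*z^2 + 4*z - 3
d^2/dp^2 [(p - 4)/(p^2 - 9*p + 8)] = 2*((13 - 3*p)*(p^2 - 9*p + 8) + (p - 4)*(2*p - 9)^2)/(p^2 - 9*p + 8)^3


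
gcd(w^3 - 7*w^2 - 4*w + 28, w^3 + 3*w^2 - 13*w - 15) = 1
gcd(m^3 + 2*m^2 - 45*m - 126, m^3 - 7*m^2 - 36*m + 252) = m^2 - m - 42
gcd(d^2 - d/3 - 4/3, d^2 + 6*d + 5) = d + 1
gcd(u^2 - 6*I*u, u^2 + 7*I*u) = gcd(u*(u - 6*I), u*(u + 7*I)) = u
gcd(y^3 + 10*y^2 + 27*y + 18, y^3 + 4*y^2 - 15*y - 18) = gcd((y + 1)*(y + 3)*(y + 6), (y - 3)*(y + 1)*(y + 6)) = y^2 + 7*y + 6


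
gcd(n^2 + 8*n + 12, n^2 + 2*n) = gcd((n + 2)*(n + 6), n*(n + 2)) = n + 2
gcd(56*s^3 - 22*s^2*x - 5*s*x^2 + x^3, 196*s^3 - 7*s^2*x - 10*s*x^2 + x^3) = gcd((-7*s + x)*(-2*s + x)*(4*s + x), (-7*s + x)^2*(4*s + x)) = -28*s^2 - 3*s*x + x^2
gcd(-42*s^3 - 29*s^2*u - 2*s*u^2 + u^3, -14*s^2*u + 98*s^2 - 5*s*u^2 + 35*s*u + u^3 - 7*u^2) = 14*s^2 + 5*s*u - u^2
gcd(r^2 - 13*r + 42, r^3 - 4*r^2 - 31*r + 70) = r - 7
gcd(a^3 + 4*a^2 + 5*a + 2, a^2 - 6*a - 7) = a + 1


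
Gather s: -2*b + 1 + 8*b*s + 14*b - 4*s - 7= 12*b + s*(8*b - 4) - 6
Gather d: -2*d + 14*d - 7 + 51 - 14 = 12*d + 30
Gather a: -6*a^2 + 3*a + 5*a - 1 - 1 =-6*a^2 + 8*a - 2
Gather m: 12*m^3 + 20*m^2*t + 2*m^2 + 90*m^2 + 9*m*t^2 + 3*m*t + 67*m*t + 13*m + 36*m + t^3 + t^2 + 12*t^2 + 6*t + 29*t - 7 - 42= 12*m^3 + m^2*(20*t + 92) + m*(9*t^2 + 70*t + 49) + t^3 + 13*t^2 + 35*t - 49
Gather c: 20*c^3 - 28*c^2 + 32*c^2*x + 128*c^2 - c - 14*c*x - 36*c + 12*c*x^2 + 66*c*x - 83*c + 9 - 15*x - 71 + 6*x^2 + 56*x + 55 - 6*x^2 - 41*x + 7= 20*c^3 + c^2*(32*x + 100) + c*(12*x^2 + 52*x - 120)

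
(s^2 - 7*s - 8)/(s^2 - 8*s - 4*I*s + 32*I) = (s + 1)/(s - 4*I)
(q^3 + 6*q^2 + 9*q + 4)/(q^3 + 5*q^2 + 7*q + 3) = (q + 4)/(q + 3)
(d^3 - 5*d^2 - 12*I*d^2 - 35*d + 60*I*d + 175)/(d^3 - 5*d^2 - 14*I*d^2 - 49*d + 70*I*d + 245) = (d - 5*I)/(d - 7*I)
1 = 1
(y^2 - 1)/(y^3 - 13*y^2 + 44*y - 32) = (y + 1)/(y^2 - 12*y + 32)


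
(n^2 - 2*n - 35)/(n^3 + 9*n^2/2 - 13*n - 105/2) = 2*(n - 7)/(2*n^2 - n - 21)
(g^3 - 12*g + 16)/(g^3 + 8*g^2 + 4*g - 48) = (g - 2)/(g + 6)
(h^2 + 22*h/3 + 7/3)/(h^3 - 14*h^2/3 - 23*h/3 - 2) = (h + 7)/(h^2 - 5*h - 6)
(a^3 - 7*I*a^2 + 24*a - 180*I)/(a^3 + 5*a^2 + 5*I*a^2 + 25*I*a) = (a^2 - 12*I*a - 36)/(a*(a + 5))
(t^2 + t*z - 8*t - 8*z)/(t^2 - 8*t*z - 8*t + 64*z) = (-t - z)/(-t + 8*z)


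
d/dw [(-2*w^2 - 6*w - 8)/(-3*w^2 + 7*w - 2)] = 4*(-8*w^2 - 10*w + 17)/(9*w^4 - 42*w^3 + 61*w^2 - 28*w + 4)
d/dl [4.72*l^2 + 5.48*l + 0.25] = 9.44*l + 5.48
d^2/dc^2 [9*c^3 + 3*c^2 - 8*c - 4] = 54*c + 6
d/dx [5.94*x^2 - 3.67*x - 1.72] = 11.88*x - 3.67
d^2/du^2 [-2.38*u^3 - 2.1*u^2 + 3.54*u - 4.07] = -14.28*u - 4.2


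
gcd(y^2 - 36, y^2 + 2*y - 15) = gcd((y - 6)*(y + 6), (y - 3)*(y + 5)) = 1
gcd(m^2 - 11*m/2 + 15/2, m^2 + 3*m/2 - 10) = m - 5/2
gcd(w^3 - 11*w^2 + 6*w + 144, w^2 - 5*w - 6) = w - 6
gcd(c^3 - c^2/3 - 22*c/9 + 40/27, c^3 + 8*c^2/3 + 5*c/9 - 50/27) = c^2 + c - 10/9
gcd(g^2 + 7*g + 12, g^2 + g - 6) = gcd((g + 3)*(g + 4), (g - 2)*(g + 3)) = g + 3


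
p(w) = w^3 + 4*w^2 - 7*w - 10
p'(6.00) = 149.00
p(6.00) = 308.00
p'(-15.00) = 548.00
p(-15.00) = -2380.00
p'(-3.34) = -0.25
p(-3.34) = 20.74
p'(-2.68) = -6.89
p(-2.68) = 18.24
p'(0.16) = -5.64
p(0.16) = -11.01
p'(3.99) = 72.68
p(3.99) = 89.27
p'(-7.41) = 98.44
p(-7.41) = -145.37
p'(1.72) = 15.64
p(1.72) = -5.12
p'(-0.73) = -11.24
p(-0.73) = -3.15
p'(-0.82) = -11.54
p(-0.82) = -2.12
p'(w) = 3*w^2 + 8*w - 7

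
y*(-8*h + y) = -8*h*y + y^2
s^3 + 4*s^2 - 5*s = s*(s - 1)*(s + 5)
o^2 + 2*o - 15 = (o - 3)*(o + 5)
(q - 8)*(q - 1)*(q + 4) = q^3 - 5*q^2 - 28*q + 32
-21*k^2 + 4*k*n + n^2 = (-3*k + n)*(7*k + n)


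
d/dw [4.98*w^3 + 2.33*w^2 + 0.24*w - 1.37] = 14.94*w^2 + 4.66*w + 0.24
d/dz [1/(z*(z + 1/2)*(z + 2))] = 4*(-3*z^2 - 5*z - 1)/(z^2*(4*z^4 + 20*z^3 + 33*z^2 + 20*z + 4))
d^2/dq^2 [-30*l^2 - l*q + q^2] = 2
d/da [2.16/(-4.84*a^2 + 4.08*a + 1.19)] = (20.9088*a - 8.8128)/(-4.84*a^2 + 4.08*a + 1.19)^2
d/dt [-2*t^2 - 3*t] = -4*t - 3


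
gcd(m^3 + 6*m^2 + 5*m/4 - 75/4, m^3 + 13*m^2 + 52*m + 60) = m + 5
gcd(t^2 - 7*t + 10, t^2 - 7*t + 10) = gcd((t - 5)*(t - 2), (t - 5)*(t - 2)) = t^2 - 7*t + 10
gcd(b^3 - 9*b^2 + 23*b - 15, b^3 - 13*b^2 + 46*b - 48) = b - 3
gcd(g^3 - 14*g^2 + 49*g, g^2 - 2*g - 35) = g - 7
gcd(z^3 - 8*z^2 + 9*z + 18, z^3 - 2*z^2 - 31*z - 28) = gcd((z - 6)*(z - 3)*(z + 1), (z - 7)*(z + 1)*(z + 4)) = z + 1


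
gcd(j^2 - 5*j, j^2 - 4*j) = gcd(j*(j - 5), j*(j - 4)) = j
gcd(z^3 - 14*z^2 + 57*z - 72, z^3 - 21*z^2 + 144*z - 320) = z - 8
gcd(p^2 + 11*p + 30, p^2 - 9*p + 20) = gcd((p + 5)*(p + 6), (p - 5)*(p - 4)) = 1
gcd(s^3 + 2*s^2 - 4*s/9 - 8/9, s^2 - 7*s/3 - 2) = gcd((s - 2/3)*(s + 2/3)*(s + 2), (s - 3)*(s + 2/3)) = s + 2/3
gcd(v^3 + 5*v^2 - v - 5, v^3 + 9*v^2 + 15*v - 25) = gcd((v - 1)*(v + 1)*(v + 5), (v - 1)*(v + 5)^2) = v^2 + 4*v - 5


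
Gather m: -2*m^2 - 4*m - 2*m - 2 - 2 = -2*m^2 - 6*m - 4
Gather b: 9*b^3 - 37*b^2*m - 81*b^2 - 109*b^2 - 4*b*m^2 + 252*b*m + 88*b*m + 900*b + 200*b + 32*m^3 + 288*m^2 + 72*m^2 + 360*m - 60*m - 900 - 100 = 9*b^3 + b^2*(-37*m - 190) + b*(-4*m^2 + 340*m + 1100) + 32*m^3 + 360*m^2 + 300*m - 1000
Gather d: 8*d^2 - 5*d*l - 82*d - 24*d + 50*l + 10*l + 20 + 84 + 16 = 8*d^2 + d*(-5*l - 106) + 60*l + 120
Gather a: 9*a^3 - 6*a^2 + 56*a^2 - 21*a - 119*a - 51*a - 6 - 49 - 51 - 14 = 9*a^3 + 50*a^2 - 191*a - 120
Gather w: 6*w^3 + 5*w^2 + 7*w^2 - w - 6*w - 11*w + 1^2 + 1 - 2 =6*w^3 + 12*w^2 - 18*w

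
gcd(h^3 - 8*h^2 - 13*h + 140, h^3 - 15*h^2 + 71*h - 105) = h^2 - 12*h + 35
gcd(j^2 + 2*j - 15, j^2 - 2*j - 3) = j - 3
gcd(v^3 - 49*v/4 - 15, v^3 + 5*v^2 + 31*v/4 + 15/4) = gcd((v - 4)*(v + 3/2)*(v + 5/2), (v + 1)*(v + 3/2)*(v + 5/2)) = v^2 + 4*v + 15/4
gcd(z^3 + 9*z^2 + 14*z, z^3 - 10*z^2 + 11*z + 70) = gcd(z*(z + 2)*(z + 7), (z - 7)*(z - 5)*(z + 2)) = z + 2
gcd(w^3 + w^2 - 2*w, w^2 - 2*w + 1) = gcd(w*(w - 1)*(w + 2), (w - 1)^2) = w - 1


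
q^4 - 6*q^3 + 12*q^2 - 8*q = q*(q - 2)^3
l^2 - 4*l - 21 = (l - 7)*(l + 3)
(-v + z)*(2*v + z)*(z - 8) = -2*v^2*z + 16*v^2 + v*z^2 - 8*v*z + z^3 - 8*z^2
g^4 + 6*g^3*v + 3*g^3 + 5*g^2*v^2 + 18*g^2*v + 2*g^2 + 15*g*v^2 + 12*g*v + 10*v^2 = (g + 1)*(g + 2)*(g + v)*(g + 5*v)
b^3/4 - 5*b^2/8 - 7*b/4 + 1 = (b/4 + 1/2)*(b - 4)*(b - 1/2)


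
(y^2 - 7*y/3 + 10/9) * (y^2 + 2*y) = y^4 - y^3/3 - 32*y^2/9 + 20*y/9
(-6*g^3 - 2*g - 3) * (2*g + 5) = -12*g^4 - 30*g^3 - 4*g^2 - 16*g - 15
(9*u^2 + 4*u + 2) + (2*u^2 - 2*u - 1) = 11*u^2 + 2*u + 1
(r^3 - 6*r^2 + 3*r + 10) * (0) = 0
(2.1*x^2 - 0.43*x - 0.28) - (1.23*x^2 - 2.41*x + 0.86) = 0.87*x^2 + 1.98*x - 1.14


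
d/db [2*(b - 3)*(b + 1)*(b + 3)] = 6*b^2 + 4*b - 18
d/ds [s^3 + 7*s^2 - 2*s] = 3*s^2 + 14*s - 2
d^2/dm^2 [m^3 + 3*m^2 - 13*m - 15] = 6*m + 6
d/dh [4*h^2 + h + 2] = 8*h + 1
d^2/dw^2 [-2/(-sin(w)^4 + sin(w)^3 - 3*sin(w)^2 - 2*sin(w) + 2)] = 2*(-16*sin(w)^8 + 23*sin(w)^7 - 25*sin(w)^6 + 5*sin(w)^5 + 2*sin(w)^4 - 40*sin(w)^3 + 38*sin(w)^2 + 20*sin(w) + 20)/(sin(w)^4 - sin(w)^3 + 3*sin(w)^2 + 2*sin(w) - 2)^3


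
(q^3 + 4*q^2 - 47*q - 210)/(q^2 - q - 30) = (q^2 - q - 42)/(q - 6)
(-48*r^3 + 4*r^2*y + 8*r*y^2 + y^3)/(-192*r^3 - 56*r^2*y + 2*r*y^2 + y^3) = (-2*r + y)/(-8*r + y)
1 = 1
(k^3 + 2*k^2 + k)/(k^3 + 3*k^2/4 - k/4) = 4*(k + 1)/(4*k - 1)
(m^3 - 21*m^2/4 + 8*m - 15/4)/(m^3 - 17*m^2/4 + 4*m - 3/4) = (4*m - 5)/(4*m - 1)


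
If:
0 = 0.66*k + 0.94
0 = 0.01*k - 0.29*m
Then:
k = -1.42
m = -0.05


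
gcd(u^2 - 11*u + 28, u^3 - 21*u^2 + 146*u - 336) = u - 7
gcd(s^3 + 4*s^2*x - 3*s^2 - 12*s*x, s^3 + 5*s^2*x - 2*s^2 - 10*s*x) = s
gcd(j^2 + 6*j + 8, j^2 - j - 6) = j + 2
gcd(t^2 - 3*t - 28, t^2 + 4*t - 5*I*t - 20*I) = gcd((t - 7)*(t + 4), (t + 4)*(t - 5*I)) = t + 4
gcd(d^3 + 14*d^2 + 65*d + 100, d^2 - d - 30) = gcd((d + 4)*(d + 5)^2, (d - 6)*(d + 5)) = d + 5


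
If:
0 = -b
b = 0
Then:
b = 0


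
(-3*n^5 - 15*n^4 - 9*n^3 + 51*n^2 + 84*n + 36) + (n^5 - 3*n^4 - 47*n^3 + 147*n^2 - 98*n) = -2*n^5 - 18*n^4 - 56*n^3 + 198*n^2 - 14*n + 36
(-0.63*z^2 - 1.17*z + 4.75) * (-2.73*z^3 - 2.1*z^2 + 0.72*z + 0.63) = 1.7199*z^5 + 4.5171*z^4 - 10.9641*z^3 - 11.2143*z^2 + 2.6829*z + 2.9925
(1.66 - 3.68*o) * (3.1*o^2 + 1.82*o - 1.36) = -11.408*o^3 - 1.5516*o^2 + 8.026*o - 2.2576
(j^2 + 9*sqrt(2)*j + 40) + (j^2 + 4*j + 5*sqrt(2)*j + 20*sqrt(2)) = 2*j^2 + 4*j + 14*sqrt(2)*j + 20*sqrt(2) + 40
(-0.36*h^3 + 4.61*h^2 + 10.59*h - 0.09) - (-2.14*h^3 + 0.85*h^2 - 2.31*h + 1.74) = 1.78*h^3 + 3.76*h^2 + 12.9*h - 1.83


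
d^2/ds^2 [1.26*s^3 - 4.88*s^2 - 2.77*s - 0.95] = 7.56*s - 9.76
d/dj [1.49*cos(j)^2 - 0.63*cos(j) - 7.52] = (0.63 - 2.98*cos(j))*sin(j)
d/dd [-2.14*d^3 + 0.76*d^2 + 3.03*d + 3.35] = -6.42*d^2 + 1.52*d + 3.03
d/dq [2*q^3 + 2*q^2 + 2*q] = 6*q^2 + 4*q + 2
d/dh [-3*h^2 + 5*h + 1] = 5 - 6*h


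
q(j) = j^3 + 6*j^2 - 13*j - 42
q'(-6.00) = 23.00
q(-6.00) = 36.00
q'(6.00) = 167.00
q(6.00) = 312.00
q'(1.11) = 4.02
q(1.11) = -47.67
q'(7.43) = 241.77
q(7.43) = 602.81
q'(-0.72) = -20.08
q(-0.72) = -29.90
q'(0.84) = -0.80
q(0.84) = -48.09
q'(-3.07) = -21.57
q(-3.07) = 25.52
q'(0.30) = -9.13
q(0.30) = -45.33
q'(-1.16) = -22.88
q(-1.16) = -20.41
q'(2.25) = 29.19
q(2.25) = -29.48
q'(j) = 3*j^2 + 12*j - 13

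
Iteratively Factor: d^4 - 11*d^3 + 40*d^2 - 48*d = (d)*(d^3 - 11*d^2 + 40*d - 48) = d*(d - 3)*(d^2 - 8*d + 16) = d*(d - 4)*(d - 3)*(d - 4)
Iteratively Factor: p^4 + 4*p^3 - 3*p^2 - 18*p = (p)*(p^3 + 4*p^2 - 3*p - 18) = p*(p + 3)*(p^2 + p - 6) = p*(p - 2)*(p + 3)*(p + 3)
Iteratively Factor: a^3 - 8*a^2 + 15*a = (a - 3)*(a^2 - 5*a) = a*(a - 3)*(a - 5)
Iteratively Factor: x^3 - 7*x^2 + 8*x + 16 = (x - 4)*(x^2 - 3*x - 4) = (x - 4)*(x + 1)*(x - 4)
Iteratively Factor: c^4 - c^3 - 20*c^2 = (c)*(c^3 - c^2 - 20*c) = c*(c + 4)*(c^2 - 5*c) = c*(c - 5)*(c + 4)*(c)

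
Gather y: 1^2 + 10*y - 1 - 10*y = 0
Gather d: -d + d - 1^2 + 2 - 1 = 0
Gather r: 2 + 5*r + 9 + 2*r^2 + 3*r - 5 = 2*r^2 + 8*r + 6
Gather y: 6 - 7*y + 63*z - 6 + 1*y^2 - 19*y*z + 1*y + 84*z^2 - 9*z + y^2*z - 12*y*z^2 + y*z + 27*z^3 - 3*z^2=y^2*(z + 1) + y*(-12*z^2 - 18*z - 6) + 27*z^3 + 81*z^2 + 54*z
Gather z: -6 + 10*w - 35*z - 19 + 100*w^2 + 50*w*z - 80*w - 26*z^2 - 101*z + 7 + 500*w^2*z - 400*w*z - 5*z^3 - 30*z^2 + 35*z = 100*w^2 - 70*w - 5*z^3 - 56*z^2 + z*(500*w^2 - 350*w - 101) - 18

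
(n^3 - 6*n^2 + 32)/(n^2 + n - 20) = (n^2 - 2*n - 8)/(n + 5)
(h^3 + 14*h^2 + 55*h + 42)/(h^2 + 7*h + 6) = h + 7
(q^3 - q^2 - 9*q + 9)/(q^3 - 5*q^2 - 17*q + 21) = (q - 3)/(q - 7)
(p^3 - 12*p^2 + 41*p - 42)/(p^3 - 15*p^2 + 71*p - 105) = (p - 2)/(p - 5)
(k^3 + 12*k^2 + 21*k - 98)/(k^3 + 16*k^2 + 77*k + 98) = (k - 2)/(k + 2)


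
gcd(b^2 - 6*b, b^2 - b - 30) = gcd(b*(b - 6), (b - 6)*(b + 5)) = b - 6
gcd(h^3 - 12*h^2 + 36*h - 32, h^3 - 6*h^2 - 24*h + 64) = h^2 - 10*h + 16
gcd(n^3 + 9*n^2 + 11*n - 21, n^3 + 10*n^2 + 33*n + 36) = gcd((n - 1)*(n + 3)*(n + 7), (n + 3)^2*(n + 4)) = n + 3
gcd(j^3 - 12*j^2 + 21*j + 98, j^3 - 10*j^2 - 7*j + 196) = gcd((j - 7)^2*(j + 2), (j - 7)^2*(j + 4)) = j^2 - 14*j + 49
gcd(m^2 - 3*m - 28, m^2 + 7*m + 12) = m + 4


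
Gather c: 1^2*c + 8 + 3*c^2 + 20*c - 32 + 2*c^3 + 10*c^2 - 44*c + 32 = 2*c^3 + 13*c^2 - 23*c + 8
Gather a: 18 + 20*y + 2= 20*y + 20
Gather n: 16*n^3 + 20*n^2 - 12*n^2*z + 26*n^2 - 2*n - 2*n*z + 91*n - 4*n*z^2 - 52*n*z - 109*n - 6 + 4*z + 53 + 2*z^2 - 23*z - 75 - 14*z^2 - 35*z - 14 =16*n^3 + n^2*(46 - 12*z) + n*(-4*z^2 - 54*z - 20) - 12*z^2 - 54*z - 42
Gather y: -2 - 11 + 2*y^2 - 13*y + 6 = 2*y^2 - 13*y - 7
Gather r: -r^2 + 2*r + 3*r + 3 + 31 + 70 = -r^2 + 5*r + 104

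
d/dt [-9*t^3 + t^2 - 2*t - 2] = -27*t^2 + 2*t - 2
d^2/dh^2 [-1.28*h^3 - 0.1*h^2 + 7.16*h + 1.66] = -7.68*h - 0.2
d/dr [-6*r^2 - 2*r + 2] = -12*r - 2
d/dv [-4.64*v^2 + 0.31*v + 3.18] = 0.31 - 9.28*v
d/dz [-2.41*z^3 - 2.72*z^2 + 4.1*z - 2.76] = -7.23*z^2 - 5.44*z + 4.1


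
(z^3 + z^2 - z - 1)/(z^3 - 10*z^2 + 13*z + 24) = (z^2 - 1)/(z^2 - 11*z + 24)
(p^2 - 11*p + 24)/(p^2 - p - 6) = (p - 8)/(p + 2)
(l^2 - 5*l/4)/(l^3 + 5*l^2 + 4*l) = (l - 5/4)/(l^2 + 5*l + 4)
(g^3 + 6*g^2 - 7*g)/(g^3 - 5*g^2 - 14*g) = (-g^2 - 6*g + 7)/(-g^2 + 5*g + 14)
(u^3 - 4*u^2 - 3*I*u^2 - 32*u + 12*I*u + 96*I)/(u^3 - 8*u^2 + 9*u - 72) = (u + 4)/(u + 3*I)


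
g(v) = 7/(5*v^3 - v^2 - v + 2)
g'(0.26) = 1.14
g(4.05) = 0.02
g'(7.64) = -0.00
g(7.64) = 0.00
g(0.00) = 3.50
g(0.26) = 3.98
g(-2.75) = -0.07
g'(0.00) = 1.75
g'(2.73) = -0.08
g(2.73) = 0.07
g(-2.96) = -0.05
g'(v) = 7*(-15*v^2 + 2*v + 1)/(5*v^3 - v^2 - v + 2)^2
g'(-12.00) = 0.00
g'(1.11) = -2.53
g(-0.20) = 3.30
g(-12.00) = 0.00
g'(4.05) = -0.02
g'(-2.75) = -0.07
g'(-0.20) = -0.00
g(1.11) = 1.08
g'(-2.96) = -0.05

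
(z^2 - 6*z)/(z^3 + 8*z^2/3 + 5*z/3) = 3*(z - 6)/(3*z^2 + 8*z + 5)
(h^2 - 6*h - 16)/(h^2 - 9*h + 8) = (h + 2)/(h - 1)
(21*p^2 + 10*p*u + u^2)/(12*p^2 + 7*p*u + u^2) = (7*p + u)/(4*p + u)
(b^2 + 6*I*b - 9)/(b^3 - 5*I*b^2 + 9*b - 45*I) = (b + 3*I)/(b^2 - 8*I*b - 15)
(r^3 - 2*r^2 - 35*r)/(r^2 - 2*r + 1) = r*(r^2 - 2*r - 35)/(r^2 - 2*r + 1)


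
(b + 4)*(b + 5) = b^2 + 9*b + 20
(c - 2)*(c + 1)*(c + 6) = c^3 + 5*c^2 - 8*c - 12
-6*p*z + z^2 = z*(-6*p + z)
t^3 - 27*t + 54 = (t - 3)^2*(t + 6)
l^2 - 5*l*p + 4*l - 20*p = (l + 4)*(l - 5*p)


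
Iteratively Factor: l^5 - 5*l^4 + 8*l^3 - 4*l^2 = (l - 2)*(l^4 - 3*l^3 + 2*l^2) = l*(l - 2)*(l^3 - 3*l^2 + 2*l) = l*(l - 2)*(l - 1)*(l^2 - 2*l) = l*(l - 2)^2*(l - 1)*(l)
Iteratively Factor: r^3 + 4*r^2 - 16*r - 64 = (r - 4)*(r^2 + 8*r + 16) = (r - 4)*(r + 4)*(r + 4)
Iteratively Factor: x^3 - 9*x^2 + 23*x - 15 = (x - 5)*(x^2 - 4*x + 3) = (x - 5)*(x - 1)*(x - 3)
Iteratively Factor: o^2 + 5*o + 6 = (o + 3)*(o + 2)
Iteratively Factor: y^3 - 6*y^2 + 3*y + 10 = (y + 1)*(y^2 - 7*y + 10) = (y - 2)*(y + 1)*(y - 5)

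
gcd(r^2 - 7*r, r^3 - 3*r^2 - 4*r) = r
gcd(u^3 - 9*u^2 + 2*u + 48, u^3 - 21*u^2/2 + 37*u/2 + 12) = u^2 - 11*u + 24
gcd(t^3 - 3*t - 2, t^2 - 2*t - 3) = t + 1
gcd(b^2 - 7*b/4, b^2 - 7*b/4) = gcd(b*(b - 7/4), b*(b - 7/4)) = b^2 - 7*b/4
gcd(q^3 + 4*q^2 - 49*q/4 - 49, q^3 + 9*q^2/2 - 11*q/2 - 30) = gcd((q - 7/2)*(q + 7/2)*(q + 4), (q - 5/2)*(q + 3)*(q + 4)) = q + 4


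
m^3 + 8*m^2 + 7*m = m*(m + 1)*(m + 7)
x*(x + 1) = x^2 + x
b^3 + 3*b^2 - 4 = (b - 1)*(b + 2)^2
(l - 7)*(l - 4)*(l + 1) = l^3 - 10*l^2 + 17*l + 28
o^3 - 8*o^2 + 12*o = o*(o - 6)*(o - 2)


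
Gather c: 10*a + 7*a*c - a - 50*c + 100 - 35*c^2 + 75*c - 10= 9*a - 35*c^2 + c*(7*a + 25) + 90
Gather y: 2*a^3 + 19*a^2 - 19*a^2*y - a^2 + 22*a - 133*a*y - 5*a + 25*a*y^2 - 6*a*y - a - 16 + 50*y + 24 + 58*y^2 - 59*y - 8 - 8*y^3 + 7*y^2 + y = 2*a^3 + 18*a^2 + 16*a - 8*y^3 + y^2*(25*a + 65) + y*(-19*a^2 - 139*a - 8)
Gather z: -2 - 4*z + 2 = -4*z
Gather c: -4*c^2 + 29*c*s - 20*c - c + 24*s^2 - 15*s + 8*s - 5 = -4*c^2 + c*(29*s - 21) + 24*s^2 - 7*s - 5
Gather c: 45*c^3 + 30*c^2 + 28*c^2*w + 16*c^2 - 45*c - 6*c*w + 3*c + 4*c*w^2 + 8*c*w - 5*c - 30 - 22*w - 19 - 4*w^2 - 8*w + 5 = 45*c^3 + c^2*(28*w + 46) + c*(4*w^2 + 2*w - 47) - 4*w^2 - 30*w - 44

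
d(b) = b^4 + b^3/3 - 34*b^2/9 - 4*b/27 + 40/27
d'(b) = 4*b^3 + b^2 - 68*b/9 - 4/27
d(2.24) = 11.12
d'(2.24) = 32.90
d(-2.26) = 4.76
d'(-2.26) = -24.14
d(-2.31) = 6.03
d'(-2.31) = -26.66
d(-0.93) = -1.17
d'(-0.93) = 4.53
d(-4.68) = 364.98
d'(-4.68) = -352.90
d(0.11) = 1.42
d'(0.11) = -0.96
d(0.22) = 1.27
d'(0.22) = -1.72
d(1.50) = -1.05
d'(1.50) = 4.27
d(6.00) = 1232.59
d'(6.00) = 854.52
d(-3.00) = 39.93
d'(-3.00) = -76.48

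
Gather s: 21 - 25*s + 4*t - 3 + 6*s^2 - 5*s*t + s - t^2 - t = 6*s^2 + s*(-5*t - 24) - t^2 + 3*t + 18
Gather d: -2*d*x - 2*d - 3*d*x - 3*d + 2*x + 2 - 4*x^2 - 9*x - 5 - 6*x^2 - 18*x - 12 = d*(-5*x - 5) - 10*x^2 - 25*x - 15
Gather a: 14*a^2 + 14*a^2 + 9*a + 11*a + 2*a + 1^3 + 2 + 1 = 28*a^2 + 22*a + 4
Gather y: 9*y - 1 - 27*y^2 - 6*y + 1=-27*y^2 + 3*y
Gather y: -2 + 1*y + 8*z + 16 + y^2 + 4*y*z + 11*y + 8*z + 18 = y^2 + y*(4*z + 12) + 16*z + 32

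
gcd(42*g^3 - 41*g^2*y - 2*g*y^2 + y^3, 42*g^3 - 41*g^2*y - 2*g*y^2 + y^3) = 42*g^3 - 41*g^2*y - 2*g*y^2 + y^3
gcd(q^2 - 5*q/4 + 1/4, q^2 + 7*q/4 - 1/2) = q - 1/4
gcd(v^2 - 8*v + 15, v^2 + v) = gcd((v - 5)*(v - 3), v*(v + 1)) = 1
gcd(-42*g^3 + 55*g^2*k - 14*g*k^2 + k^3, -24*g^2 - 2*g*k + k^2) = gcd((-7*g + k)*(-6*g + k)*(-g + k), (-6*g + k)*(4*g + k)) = 6*g - k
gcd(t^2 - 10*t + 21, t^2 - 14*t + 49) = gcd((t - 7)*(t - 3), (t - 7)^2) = t - 7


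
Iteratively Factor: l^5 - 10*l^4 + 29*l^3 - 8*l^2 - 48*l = (l - 4)*(l^4 - 6*l^3 + 5*l^2 + 12*l) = l*(l - 4)*(l^3 - 6*l^2 + 5*l + 12) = l*(l - 4)*(l - 3)*(l^2 - 3*l - 4) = l*(l - 4)*(l - 3)*(l + 1)*(l - 4)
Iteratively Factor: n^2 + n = (n + 1)*(n)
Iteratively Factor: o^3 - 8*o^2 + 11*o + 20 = (o + 1)*(o^2 - 9*o + 20) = (o - 5)*(o + 1)*(o - 4)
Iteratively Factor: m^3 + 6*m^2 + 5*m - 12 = (m + 3)*(m^2 + 3*m - 4) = (m - 1)*(m + 3)*(m + 4)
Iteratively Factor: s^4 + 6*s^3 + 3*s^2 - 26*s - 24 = (s + 3)*(s^3 + 3*s^2 - 6*s - 8) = (s + 1)*(s + 3)*(s^2 + 2*s - 8) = (s + 1)*(s + 3)*(s + 4)*(s - 2)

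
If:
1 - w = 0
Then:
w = 1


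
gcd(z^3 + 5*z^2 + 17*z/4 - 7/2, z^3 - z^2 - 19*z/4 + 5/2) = z^2 + 3*z/2 - 1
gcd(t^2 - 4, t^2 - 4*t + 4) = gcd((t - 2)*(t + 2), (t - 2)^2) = t - 2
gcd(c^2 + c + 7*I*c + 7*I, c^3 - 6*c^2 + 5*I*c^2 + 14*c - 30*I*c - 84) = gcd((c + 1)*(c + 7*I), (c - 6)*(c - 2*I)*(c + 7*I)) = c + 7*I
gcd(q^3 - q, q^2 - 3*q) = q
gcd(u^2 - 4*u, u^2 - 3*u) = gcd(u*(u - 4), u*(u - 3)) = u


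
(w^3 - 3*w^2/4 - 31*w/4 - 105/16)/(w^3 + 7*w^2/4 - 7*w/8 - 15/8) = (w - 7/2)/(w - 1)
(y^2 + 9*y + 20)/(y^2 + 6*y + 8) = (y + 5)/(y + 2)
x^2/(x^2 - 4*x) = x/(x - 4)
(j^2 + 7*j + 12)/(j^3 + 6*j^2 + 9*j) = (j + 4)/(j*(j + 3))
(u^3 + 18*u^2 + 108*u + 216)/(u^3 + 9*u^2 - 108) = (u + 6)/(u - 3)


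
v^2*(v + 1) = v^3 + v^2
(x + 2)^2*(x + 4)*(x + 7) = x^4 + 15*x^3 + 76*x^2 + 156*x + 112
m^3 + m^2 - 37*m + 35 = (m - 5)*(m - 1)*(m + 7)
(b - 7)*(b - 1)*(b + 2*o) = b^3 + 2*b^2*o - 8*b^2 - 16*b*o + 7*b + 14*o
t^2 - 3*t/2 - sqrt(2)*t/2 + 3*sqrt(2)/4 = (t - 3/2)*(t - sqrt(2)/2)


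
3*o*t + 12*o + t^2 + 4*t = (3*o + t)*(t + 4)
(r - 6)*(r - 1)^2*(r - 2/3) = r^4 - 26*r^3/3 + 55*r^2/3 - 44*r/3 + 4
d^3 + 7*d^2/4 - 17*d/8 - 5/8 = (d - 1)*(d + 1/4)*(d + 5/2)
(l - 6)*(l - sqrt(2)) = l^2 - 6*l - sqrt(2)*l + 6*sqrt(2)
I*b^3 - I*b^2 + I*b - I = (b - 1)*(b + I)*(I*b + 1)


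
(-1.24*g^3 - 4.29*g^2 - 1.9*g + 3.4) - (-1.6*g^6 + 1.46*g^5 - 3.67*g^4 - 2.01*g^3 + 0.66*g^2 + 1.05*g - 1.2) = 1.6*g^6 - 1.46*g^5 + 3.67*g^4 + 0.77*g^3 - 4.95*g^2 - 2.95*g + 4.6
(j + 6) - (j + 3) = 3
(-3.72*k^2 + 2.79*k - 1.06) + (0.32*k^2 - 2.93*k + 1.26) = -3.4*k^2 - 0.14*k + 0.2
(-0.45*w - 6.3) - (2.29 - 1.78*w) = 1.33*w - 8.59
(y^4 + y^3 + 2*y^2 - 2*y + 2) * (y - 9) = y^5 - 8*y^4 - 7*y^3 - 20*y^2 + 20*y - 18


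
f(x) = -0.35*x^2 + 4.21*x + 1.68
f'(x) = 4.21 - 0.7*x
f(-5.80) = -34.51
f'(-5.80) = 8.27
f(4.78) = 13.81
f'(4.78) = 0.86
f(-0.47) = -0.38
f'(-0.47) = 4.54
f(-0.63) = -1.11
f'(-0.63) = 4.65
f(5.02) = 13.99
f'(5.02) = 0.70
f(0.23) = 2.63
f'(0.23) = 4.05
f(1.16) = 6.09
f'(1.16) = 3.40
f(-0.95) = -2.64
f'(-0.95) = 4.88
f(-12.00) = -99.24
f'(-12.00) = 12.61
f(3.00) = 11.16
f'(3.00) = 2.11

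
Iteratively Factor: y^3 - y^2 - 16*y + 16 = (y - 1)*(y^2 - 16) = (y - 1)*(y + 4)*(y - 4)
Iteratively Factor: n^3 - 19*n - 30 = (n + 2)*(n^2 - 2*n - 15) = (n + 2)*(n + 3)*(n - 5)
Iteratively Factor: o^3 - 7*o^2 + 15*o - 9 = (o - 3)*(o^2 - 4*o + 3) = (o - 3)*(o - 1)*(o - 3)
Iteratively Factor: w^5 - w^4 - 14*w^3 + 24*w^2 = (w + 4)*(w^4 - 5*w^3 + 6*w^2) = (w - 3)*(w + 4)*(w^3 - 2*w^2) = w*(w - 3)*(w + 4)*(w^2 - 2*w) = w*(w - 3)*(w - 2)*(w + 4)*(w)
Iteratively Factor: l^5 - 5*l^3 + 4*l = (l + 2)*(l^4 - 2*l^3 - l^2 + 2*l) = (l - 1)*(l + 2)*(l^3 - l^2 - 2*l) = l*(l - 1)*(l + 2)*(l^2 - l - 2) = l*(l - 2)*(l - 1)*(l + 2)*(l + 1)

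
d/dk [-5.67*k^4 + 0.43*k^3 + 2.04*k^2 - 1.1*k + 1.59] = -22.68*k^3 + 1.29*k^2 + 4.08*k - 1.1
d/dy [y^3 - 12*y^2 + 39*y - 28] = 3*y^2 - 24*y + 39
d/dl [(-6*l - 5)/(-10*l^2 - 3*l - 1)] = (60*l^2 + 18*l - (6*l + 5)*(20*l + 3) + 6)/(10*l^2 + 3*l + 1)^2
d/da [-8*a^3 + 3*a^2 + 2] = 6*a*(1 - 4*a)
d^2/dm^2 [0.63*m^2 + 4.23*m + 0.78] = 1.26000000000000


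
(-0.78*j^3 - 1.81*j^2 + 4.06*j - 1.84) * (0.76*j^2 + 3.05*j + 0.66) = -0.5928*j^5 - 3.7546*j^4 - 2.9497*j^3 + 9.79*j^2 - 2.9324*j - 1.2144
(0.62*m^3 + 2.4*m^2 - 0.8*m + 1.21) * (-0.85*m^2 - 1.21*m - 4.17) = -0.527*m^5 - 2.7902*m^4 - 4.8094*m^3 - 10.0685*m^2 + 1.8719*m - 5.0457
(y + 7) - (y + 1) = 6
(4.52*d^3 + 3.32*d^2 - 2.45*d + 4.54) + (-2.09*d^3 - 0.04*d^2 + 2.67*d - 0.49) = 2.43*d^3 + 3.28*d^2 + 0.22*d + 4.05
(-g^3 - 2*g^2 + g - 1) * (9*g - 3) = -9*g^4 - 15*g^3 + 15*g^2 - 12*g + 3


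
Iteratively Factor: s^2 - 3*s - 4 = (s - 4)*(s + 1)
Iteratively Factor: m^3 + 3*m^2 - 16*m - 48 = (m + 3)*(m^2 - 16) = (m + 3)*(m + 4)*(m - 4)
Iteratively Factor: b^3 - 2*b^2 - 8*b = (b + 2)*(b^2 - 4*b) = b*(b + 2)*(b - 4)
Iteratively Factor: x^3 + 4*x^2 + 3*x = (x + 1)*(x^2 + 3*x) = (x + 1)*(x + 3)*(x)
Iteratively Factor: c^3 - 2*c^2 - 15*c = (c + 3)*(c^2 - 5*c) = c*(c + 3)*(c - 5)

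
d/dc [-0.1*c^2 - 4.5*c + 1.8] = -0.2*c - 4.5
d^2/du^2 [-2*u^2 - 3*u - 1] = -4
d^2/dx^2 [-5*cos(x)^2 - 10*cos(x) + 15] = 10*cos(x) + 10*cos(2*x)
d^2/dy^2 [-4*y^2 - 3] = -8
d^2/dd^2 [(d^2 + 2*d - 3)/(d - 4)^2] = 2*(10*d + 23)/(d^4 - 16*d^3 + 96*d^2 - 256*d + 256)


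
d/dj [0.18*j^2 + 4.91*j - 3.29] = 0.36*j + 4.91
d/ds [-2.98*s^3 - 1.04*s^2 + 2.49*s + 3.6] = -8.94*s^2 - 2.08*s + 2.49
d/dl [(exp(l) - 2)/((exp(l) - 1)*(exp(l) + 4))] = (-exp(2*l) + 4*exp(l) + 2)*exp(l)/(exp(4*l) + 6*exp(3*l) + exp(2*l) - 24*exp(l) + 16)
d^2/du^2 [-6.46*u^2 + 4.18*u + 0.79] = -12.9200000000000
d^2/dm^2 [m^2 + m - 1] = 2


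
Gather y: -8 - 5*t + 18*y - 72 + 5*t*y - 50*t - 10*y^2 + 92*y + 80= -55*t - 10*y^2 + y*(5*t + 110)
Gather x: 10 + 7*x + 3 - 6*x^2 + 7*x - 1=-6*x^2 + 14*x + 12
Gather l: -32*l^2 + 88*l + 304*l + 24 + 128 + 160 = -32*l^2 + 392*l + 312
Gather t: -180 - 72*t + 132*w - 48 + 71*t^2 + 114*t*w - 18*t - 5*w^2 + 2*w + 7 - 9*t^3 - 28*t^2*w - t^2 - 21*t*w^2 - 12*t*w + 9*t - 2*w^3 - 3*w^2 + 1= -9*t^3 + t^2*(70 - 28*w) + t*(-21*w^2 + 102*w - 81) - 2*w^3 - 8*w^2 + 134*w - 220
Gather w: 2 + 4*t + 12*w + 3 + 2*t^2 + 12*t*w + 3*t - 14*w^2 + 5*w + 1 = 2*t^2 + 7*t - 14*w^2 + w*(12*t + 17) + 6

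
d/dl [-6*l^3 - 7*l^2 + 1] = 2*l*(-9*l - 7)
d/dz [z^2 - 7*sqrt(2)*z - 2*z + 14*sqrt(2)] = 2*z - 7*sqrt(2) - 2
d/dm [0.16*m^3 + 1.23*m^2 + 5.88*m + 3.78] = 0.48*m^2 + 2.46*m + 5.88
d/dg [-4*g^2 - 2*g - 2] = -8*g - 2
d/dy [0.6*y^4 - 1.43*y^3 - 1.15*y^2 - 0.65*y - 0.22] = 2.4*y^3 - 4.29*y^2 - 2.3*y - 0.65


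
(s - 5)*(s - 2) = s^2 - 7*s + 10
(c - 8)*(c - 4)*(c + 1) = c^3 - 11*c^2 + 20*c + 32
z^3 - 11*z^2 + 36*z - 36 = (z - 6)*(z - 3)*(z - 2)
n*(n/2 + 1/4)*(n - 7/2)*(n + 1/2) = n^4/2 - 5*n^3/4 - 13*n^2/8 - 7*n/16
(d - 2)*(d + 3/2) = d^2 - d/2 - 3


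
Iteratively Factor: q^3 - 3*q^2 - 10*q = (q - 5)*(q^2 + 2*q) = (q - 5)*(q + 2)*(q)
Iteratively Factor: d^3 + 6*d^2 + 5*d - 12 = (d + 4)*(d^2 + 2*d - 3) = (d - 1)*(d + 4)*(d + 3)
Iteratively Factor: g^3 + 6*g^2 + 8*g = (g)*(g^2 + 6*g + 8) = g*(g + 2)*(g + 4)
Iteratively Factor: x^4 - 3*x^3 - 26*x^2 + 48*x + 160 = (x + 4)*(x^3 - 7*x^2 + 2*x + 40) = (x + 2)*(x + 4)*(x^2 - 9*x + 20) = (x - 4)*(x + 2)*(x + 4)*(x - 5)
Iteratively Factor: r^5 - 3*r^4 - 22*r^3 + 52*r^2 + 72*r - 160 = (r + 2)*(r^4 - 5*r^3 - 12*r^2 + 76*r - 80) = (r + 2)*(r + 4)*(r^3 - 9*r^2 + 24*r - 20) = (r - 2)*(r + 2)*(r + 4)*(r^2 - 7*r + 10) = (r - 2)^2*(r + 2)*(r + 4)*(r - 5)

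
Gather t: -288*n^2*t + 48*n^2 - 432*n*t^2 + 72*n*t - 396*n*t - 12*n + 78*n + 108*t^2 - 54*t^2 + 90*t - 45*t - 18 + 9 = 48*n^2 + 66*n + t^2*(54 - 432*n) + t*(-288*n^2 - 324*n + 45) - 9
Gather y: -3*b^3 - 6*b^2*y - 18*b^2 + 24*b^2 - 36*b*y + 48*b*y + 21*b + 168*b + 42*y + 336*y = -3*b^3 + 6*b^2 + 189*b + y*(-6*b^2 + 12*b + 378)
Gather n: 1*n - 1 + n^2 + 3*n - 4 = n^2 + 4*n - 5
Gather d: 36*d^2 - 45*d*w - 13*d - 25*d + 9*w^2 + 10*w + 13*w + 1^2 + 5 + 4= 36*d^2 + d*(-45*w - 38) + 9*w^2 + 23*w + 10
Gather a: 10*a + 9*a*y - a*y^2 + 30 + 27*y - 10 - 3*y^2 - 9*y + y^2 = a*(-y^2 + 9*y + 10) - 2*y^2 + 18*y + 20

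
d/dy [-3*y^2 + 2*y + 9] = 2 - 6*y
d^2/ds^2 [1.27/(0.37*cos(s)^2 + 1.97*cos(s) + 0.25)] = (-0.695452*(1 - cos(s)^2)^2 - 7.405624*cos(s)^3 - 4.806569*cos(s)^2 + 9.65107925*cos(s) + 1.15712875*cos(3*s) + 10.317988)/(0.37*cos(s)^2 + 1.97*cos(s) + 0.25)^3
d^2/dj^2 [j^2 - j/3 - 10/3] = 2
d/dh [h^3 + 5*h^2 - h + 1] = 3*h^2 + 10*h - 1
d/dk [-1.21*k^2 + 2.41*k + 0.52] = 2.41 - 2.42*k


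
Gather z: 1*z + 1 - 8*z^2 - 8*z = -8*z^2 - 7*z + 1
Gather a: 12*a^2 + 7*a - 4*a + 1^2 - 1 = 12*a^2 + 3*a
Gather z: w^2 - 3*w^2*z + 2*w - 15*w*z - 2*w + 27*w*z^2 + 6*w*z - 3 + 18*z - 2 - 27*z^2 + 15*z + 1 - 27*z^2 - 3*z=w^2 + z^2*(27*w - 54) + z*(-3*w^2 - 9*w + 30) - 4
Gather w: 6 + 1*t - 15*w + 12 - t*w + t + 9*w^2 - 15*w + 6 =2*t + 9*w^2 + w*(-t - 30) + 24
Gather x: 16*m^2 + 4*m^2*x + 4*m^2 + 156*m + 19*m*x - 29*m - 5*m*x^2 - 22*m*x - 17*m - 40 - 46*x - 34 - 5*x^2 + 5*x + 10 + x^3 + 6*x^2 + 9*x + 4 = 20*m^2 + 110*m + x^3 + x^2*(1 - 5*m) + x*(4*m^2 - 3*m - 32) - 60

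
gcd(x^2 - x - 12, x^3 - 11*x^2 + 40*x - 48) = x - 4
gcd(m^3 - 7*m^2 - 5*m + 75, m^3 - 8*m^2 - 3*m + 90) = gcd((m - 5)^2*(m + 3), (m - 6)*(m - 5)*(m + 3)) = m^2 - 2*m - 15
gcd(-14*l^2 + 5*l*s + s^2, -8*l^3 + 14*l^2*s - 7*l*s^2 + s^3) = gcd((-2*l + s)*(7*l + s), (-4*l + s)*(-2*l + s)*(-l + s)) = -2*l + s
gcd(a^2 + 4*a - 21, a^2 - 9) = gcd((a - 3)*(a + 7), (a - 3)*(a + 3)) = a - 3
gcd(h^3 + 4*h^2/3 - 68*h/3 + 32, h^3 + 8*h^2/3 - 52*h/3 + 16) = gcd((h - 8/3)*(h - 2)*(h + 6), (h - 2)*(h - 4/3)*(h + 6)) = h^2 + 4*h - 12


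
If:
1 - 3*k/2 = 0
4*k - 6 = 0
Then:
No Solution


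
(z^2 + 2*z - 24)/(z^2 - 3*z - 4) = (z + 6)/(z + 1)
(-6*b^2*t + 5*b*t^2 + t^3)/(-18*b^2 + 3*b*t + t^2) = t*(-b + t)/(-3*b + t)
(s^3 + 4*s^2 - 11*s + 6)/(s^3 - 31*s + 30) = (s - 1)/(s - 5)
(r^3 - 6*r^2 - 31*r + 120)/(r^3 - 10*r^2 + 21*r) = (r^2 - 3*r - 40)/(r*(r - 7))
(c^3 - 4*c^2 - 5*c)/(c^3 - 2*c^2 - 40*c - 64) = c*(-c^2 + 4*c + 5)/(-c^3 + 2*c^2 + 40*c + 64)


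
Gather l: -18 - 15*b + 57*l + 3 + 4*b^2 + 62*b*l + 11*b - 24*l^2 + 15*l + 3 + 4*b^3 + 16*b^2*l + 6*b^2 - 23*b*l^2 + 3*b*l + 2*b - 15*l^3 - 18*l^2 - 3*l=4*b^3 + 10*b^2 - 2*b - 15*l^3 + l^2*(-23*b - 42) + l*(16*b^2 + 65*b + 69) - 12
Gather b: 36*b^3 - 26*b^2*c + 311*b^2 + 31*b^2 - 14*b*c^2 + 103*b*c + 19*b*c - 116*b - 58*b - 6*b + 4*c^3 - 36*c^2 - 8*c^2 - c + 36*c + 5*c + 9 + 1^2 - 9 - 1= 36*b^3 + b^2*(342 - 26*c) + b*(-14*c^2 + 122*c - 180) + 4*c^3 - 44*c^2 + 40*c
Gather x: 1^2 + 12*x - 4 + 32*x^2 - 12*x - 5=32*x^2 - 8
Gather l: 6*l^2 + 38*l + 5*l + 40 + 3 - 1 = 6*l^2 + 43*l + 42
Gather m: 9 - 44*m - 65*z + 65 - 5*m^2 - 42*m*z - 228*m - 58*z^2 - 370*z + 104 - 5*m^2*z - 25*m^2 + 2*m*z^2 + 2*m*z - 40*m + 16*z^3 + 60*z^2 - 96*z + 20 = m^2*(-5*z - 30) + m*(2*z^2 - 40*z - 312) + 16*z^3 + 2*z^2 - 531*z + 198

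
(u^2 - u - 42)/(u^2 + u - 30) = (u - 7)/(u - 5)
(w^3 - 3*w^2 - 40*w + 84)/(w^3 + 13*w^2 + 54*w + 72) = (w^2 - 9*w + 14)/(w^2 + 7*w + 12)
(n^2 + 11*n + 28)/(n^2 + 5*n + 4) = (n + 7)/(n + 1)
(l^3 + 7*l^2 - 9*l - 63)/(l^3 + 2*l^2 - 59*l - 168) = (l - 3)/(l - 8)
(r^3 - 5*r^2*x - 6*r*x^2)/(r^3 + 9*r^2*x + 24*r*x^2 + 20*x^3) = r*(r^2 - 5*r*x - 6*x^2)/(r^3 + 9*r^2*x + 24*r*x^2 + 20*x^3)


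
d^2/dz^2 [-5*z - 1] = 0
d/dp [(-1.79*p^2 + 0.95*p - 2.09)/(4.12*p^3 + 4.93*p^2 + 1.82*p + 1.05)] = (7.3748*p^4 - 7.828*p^3 + 17.8911*p^2 + 16.8484*p + 4.8013)/(16.9744*p^6 + 40.6232*p^5 + 39.3017*p^4 + 26.5972*p^3 + 13.6654*p^2 + 3.822*p + 1.1025)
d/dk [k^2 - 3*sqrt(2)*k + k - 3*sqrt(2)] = 2*k - 3*sqrt(2) + 1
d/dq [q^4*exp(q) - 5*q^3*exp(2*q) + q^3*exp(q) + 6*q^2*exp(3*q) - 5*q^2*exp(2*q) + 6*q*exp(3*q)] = (q^4 - 10*q^3*exp(q) + 5*q^3 + 18*q^2*exp(2*q) - 25*q^2*exp(q) + 3*q^2 + 30*q*exp(2*q) - 10*q*exp(q) + 6*exp(2*q))*exp(q)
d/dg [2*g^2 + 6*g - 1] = 4*g + 6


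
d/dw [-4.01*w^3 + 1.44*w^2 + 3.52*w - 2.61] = -12.03*w^2 + 2.88*w + 3.52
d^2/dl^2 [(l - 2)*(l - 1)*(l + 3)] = 6*l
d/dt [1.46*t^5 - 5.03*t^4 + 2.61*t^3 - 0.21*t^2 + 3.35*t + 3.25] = 7.3*t^4 - 20.12*t^3 + 7.83*t^2 - 0.42*t + 3.35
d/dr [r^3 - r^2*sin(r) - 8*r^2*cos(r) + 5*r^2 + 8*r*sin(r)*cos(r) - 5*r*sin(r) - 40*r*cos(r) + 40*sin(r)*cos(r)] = 8*r^2*sin(r) - r^2*cos(r) + 3*r^2 + 38*r*sin(r) - 21*r*cos(r) + 8*r*cos(2*r) + 10*r - 5*sin(r) + 4*sin(2*r) - 40*cos(r) + 40*cos(2*r)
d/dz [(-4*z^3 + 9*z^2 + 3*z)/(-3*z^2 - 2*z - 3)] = (12*z^4 + 16*z^3 + 27*z^2 - 54*z - 9)/(9*z^4 + 12*z^3 + 22*z^2 + 12*z + 9)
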